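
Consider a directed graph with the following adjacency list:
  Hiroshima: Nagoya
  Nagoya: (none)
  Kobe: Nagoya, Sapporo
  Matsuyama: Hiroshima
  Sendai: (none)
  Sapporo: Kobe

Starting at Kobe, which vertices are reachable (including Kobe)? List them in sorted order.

Kobe, Nagoya, Sapporo

Start at Kobe.
Its neighbours: Nagoya, Sapporo.
Nothing further is reachable.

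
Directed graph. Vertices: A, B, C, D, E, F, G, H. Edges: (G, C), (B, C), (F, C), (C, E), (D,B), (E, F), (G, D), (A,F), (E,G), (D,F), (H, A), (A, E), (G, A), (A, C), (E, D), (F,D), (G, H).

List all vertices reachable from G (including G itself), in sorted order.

Start at G.
Its neighbours: A, C, D, H.
Then their neighbours: B, E, F.
Every vertex is now reached.

A, B, C, D, E, F, G, H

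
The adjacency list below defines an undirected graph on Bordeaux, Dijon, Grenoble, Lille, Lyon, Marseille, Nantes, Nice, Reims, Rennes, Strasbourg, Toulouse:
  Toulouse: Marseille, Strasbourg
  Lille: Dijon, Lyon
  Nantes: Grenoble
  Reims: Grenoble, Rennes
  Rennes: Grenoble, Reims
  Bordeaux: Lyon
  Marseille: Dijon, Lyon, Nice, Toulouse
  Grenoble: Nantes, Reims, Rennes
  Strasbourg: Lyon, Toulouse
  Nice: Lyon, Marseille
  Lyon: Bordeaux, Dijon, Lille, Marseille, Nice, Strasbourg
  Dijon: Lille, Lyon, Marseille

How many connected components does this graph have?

From Bordeaux: component {Bordeaux, Dijon, Lille, Lyon, Marseille, Nice, Strasbourg, Toulouse}.
From Grenoble: component {Grenoble, Nantes, Reims, Rennes}.
That's 2 components.

2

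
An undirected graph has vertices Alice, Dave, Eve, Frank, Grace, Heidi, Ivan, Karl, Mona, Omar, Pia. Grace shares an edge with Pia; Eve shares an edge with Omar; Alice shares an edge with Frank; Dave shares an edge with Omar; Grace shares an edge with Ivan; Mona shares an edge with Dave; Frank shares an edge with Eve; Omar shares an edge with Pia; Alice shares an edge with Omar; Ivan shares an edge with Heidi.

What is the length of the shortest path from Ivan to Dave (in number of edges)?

Distance 0: Ivan.
Distance 1: Grace, Heidi.
Distance 2: Pia.
Distance 3: Omar.
Distance 4: Alice, Dave, Eve — contains Dave.

4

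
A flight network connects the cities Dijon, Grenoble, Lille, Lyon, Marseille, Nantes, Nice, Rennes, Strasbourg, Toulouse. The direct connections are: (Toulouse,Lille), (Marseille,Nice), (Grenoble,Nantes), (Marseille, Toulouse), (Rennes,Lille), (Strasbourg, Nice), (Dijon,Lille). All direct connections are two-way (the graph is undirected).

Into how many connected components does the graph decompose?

From Dijon: component {Dijon, Lille, Marseille, Nice, Rennes, Strasbourg, Toulouse}.
From Grenoble: component {Grenoble, Nantes}.
From Lyon: component {Lyon}.
That's 3 components.

3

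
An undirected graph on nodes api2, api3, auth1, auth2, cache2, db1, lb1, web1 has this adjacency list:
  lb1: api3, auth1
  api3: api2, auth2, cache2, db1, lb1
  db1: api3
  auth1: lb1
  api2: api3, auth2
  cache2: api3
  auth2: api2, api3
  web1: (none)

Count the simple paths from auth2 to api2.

auth2–api2
auth2–api3–api2

2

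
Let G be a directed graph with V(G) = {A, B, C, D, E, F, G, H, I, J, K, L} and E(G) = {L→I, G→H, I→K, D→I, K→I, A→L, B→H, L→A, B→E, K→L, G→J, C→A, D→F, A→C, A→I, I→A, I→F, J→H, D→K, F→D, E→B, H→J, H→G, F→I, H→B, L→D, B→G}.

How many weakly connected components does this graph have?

From A: component {A, C, D, F, I, K, L}.
From B: component {B, E, G, H, J}.
That's 2 components.

2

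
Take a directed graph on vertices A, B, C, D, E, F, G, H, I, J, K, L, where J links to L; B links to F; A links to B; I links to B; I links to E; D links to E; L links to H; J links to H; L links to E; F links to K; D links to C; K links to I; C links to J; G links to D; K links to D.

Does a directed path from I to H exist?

Explore from I.
Distance 1: reach B, E.
Distance 2: reach F.
Distance 3: reach K.
Distance 4: reach D.
Distance 5: reach C.
Distance 6: reach J.
Distance 7: reach H, L.
Found H.

Yes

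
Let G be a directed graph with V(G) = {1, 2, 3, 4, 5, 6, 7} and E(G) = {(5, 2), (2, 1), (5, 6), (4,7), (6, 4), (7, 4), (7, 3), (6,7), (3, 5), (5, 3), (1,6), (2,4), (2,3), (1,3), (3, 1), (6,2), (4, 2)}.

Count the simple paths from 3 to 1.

5

3→1
3→5→2→1
3→5→6→2→1
3→5→6→4→2→1
3→5→6→7→4→2→1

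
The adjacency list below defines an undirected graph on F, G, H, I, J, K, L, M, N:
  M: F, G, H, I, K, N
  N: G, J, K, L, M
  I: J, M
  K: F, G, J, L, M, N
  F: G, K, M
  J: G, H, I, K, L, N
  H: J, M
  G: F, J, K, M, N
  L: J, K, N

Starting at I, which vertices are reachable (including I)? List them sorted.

Start at I.
Its neighbours: J, M.
Then their neighbours: F, G, H, K, L, N.
Every vertex is now reached.

F, G, H, I, J, K, L, M, N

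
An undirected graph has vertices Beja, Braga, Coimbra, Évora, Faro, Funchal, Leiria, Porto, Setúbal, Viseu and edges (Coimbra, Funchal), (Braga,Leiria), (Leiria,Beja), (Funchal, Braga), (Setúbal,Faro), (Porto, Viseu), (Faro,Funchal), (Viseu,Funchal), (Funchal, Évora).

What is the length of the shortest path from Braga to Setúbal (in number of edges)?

Distance 0: Braga.
Distance 1: Funchal, Leiria.
Distance 2: Beja, Coimbra, Évora, Faro, Viseu.
Distance 3: Porto, Setúbal — contains Setúbal.

3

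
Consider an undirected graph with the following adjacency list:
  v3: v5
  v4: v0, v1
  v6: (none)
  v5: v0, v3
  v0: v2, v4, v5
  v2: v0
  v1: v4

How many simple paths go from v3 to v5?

v3–v5

1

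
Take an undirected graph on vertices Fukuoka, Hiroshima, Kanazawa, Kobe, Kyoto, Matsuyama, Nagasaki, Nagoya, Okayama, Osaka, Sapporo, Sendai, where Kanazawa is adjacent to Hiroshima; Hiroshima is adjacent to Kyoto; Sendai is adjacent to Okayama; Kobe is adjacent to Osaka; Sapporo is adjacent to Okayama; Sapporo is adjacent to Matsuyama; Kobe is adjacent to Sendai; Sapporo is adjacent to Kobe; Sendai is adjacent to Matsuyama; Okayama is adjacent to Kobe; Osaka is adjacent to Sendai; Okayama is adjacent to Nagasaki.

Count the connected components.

From Fukuoka: component {Fukuoka}.
From Hiroshima: component {Hiroshima, Kanazawa, Kyoto}.
From Kobe: component {Kobe, Matsuyama, Nagasaki, Okayama, Osaka, Sapporo, Sendai}.
From Nagoya: component {Nagoya}.
That's 4 components.

4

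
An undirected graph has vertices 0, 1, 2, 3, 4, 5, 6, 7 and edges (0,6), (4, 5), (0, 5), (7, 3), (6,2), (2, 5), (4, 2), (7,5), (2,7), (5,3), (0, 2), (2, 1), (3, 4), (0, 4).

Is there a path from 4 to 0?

Yes

Explore from 4.
Distance 1: reach 0, 2, 3, 5.
Found 0.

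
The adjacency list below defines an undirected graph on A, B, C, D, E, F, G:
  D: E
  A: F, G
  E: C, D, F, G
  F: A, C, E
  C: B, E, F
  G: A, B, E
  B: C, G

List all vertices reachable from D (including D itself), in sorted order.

Start at D.
Its neighbours: E.
Then their neighbours: C, F, G.
Then next layer: A, B.
Every vertex is now reached.

A, B, C, D, E, F, G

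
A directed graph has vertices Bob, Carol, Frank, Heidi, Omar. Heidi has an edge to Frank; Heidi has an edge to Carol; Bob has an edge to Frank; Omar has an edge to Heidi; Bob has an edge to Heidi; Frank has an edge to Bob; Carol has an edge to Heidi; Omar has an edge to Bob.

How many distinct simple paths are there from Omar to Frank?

3

Omar→Bob→Frank
Omar→Bob→Heidi→Frank
Omar→Heidi→Frank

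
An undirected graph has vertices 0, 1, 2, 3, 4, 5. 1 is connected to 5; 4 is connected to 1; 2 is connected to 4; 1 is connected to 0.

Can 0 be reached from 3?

No

3 has no edges, so nothing is reachable from it.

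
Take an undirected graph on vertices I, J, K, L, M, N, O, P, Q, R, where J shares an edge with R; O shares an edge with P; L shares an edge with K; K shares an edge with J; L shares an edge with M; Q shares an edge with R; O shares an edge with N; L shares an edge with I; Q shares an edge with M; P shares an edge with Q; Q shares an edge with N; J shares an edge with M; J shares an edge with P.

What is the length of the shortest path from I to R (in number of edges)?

Distance 0: I.
Distance 1: L.
Distance 2: K, M.
Distance 3: J, Q.
Distance 4: N, P, R — contains R.

4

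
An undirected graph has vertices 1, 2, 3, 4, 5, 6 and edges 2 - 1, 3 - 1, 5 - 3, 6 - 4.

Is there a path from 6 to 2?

No

Explore from 6.
Distance 1: reach 4.
The search is exhausted without reaching 2; it lies in a different component.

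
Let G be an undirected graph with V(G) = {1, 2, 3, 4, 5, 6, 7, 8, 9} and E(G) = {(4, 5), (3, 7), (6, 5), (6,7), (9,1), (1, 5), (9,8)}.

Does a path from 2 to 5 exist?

No

2 has no edges, so nothing is reachable from it.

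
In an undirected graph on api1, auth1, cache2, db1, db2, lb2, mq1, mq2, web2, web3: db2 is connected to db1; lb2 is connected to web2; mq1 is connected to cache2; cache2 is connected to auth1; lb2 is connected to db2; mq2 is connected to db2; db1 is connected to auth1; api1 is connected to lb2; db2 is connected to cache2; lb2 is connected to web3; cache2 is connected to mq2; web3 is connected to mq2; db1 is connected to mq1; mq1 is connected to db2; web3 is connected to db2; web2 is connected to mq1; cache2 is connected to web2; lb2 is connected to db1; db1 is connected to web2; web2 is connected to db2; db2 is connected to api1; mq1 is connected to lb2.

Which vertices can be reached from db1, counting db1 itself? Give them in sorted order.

Start at db1.
Its neighbours: auth1, db2, lb2, mq1, web2.
Then their neighbours: api1, cache2, mq2, web3.
Every vertex is now reached.

api1, auth1, cache2, db1, db2, lb2, mq1, mq2, web2, web3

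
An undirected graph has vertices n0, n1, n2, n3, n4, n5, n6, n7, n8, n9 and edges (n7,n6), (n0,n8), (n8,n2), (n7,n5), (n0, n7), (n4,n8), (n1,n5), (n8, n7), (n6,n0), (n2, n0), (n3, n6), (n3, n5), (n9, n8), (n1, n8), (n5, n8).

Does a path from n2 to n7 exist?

Explore from n2.
Distance 1: reach n0, n8.
Distance 2: reach n1, n4, n5, n6, n7, n9.
Found n7.

Yes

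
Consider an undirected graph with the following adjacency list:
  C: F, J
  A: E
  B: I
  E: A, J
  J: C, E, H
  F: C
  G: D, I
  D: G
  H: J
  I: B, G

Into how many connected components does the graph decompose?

2

From A: component {A, C, E, F, H, J}.
From B: component {B, D, G, I}.
That's 2 components.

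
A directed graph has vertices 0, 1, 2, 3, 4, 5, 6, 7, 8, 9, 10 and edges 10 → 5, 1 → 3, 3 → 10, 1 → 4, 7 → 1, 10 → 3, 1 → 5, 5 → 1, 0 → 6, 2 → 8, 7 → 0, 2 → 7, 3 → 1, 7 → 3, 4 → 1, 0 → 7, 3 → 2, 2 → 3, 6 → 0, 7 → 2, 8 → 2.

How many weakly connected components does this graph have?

2

From 0: component {0, 1, 2, 3, 4, 5, 6, 7, 8, 10}.
From 9: component {9}.
That's 2 components.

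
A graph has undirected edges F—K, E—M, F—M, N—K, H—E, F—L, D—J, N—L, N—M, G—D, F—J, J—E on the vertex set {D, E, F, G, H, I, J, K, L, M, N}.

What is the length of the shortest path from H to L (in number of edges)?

4

Distance 0: H.
Distance 1: E.
Distance 2: J, M.
Distance 3: D, F, N.
Distance 4: G, K, L — contains L.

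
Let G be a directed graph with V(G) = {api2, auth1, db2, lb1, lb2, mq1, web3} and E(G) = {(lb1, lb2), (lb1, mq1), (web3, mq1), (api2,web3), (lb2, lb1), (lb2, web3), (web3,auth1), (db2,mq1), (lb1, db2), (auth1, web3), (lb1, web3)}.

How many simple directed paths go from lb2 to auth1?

lb2→lb1→web3→auth1
lb2→web3→auth1

2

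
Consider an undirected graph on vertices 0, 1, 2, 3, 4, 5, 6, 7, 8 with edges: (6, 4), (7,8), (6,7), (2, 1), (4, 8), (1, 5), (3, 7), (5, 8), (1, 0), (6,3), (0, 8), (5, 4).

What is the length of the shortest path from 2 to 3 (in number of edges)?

5

Distance 0: 2.
Distance 1: 1.
Distance 2: 0, 5.
Distance 3: 4, 8.
Distance 4: 6, 7.
Distance 5: 3 — contains 3.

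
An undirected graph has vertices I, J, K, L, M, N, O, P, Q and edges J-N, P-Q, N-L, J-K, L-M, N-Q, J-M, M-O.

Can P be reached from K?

Yes

Explore from K.
Distance 1: reach J.
Distance 2: reach M, N.
Distance 3: reach L, O, Q.
Distance 4: reach P.
Found P.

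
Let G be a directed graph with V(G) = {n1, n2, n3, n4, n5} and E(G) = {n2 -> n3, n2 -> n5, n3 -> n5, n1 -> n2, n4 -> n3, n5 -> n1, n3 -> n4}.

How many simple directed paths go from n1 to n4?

n1→n2→n3→n4

1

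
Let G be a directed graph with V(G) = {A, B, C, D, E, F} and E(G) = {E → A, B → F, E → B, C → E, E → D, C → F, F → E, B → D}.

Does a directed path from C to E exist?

Explore from C.
Distance 1: reach E, F.
Found E.

Yes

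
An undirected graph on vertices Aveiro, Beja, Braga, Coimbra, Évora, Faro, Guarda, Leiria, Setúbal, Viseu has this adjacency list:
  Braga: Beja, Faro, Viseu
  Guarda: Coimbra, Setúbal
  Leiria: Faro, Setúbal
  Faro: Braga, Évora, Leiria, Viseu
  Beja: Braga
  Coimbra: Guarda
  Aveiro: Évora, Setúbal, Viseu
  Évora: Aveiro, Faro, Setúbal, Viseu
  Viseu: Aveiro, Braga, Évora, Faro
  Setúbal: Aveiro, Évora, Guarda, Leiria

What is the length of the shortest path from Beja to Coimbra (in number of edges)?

Distance 0: Beja.
Distance 1: Braga.
Distance 2: Faro, Viseu.
Distance 3: Aveiro, Évora, Leiria.
Distance 4: Setúbal.
Distance 5: Guarda.
Distance 6: Coimbra — contains Coimbra.

6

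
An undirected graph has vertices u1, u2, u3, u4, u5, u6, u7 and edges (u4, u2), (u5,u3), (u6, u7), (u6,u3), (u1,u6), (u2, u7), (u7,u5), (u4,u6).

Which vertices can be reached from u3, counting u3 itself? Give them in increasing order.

u1, u2, u3, u4, u5, u6, u7

Start at u3.
Its neighbours: u5, u6.
Then their neighbours: u1, u4, u7.
Then next layer: u2.
Every vertex is now reached.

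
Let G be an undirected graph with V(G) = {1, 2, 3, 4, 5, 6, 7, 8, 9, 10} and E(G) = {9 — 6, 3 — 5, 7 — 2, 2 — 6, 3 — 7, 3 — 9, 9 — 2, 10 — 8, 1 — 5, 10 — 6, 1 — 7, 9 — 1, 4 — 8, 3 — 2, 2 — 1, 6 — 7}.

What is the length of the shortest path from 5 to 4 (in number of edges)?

Distance 0: 5.
Distance 1: 1, 3.
Distance 2: 2, 7, 9.
Distance 3: 6.
Distance 4: 10.
Distance 5: 8.
Distance 6: 4 — contains 4.

6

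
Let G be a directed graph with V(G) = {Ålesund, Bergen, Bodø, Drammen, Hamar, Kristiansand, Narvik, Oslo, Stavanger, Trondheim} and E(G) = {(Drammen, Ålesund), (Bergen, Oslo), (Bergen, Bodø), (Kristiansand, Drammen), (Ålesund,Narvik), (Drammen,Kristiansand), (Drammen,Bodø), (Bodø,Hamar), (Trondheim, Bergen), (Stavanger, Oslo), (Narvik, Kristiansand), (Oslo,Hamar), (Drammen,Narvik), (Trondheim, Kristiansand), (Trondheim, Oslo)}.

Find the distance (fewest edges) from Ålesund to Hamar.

Distance 0: Ålesund.
Distance 1: Narvik.
Distance 2: Kristiansand.
Distance 3: Drammen.
Distance 4: Bodø.
Distance 5: Hamar — contains Hamar.

5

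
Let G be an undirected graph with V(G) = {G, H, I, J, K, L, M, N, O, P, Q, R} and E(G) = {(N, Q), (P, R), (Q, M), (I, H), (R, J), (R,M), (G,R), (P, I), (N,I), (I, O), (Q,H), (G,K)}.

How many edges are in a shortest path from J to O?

4

Distance 0: J.
Distance 1: R.
Distance 2: G, M, P.
Distance 3: I, K, Q.
Distance 4: H, N, O — contains O.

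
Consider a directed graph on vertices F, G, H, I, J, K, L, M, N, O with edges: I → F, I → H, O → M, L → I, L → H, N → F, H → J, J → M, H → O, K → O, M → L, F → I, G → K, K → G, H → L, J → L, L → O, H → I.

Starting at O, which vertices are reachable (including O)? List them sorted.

F, H, I, J, L, M, O

Start at O.
Its neighbours: M.
Then their neighbours: L.
Then next layer: H, I.
Then next layer: F, J.
Nothing further is reachable.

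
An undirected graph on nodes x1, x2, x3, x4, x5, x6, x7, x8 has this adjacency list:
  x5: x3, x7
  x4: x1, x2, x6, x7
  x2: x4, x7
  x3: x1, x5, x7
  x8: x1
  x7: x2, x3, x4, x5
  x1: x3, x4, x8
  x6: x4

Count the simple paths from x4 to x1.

5

x4–x1
x4–x2–x7–x3–x1
x4–x2–x7–x5–x3–x1
x4–x7–x3–x1
x4–x7–x5–x3–x1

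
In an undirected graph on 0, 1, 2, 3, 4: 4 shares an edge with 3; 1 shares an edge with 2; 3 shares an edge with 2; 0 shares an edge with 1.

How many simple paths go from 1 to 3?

1–2–3

1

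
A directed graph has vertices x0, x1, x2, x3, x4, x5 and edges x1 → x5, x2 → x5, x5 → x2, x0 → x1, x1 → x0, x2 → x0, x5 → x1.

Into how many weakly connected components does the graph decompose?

3

From x0: component {x0, x1, x2, x5}.
From x3: component {x3}.
From x4: component {x4}.
That's 3 components.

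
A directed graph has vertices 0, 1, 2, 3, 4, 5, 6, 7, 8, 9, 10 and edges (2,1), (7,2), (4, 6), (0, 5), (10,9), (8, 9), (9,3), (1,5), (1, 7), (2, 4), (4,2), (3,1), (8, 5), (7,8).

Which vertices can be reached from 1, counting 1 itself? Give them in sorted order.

1, 2, 3, 4, 5, 6, 7, 8, 9

Start at 1.
Its neighbours: 5, 7.
Then their neighbours: 2, 8.
Then next layer: 4, 9.
Then next layer: 3, 6.
Nothing further is reachable.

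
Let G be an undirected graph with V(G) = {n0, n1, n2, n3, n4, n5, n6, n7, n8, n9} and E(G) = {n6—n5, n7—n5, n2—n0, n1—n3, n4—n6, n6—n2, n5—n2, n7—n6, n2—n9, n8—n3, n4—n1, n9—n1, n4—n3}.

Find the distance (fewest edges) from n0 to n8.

Distance 0: n0.
Distance 1: n2.
Distance 2: n5, n6, n9.
Distance 3: n1, n4, n7.
Distance 4: n3.
Distance 5: n8 — contains n8.

5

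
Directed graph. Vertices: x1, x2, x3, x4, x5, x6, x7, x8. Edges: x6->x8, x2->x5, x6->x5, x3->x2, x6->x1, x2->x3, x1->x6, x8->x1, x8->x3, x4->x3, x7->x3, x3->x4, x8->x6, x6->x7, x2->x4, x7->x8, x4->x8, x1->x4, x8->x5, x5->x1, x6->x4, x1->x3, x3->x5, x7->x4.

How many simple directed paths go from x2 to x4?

12

x2→x3→x4
x2→x3→x5→x1→x4
x2→x3→x5→x1→x6→x4
x2→x3→x5→x1→x6→x7→x4
x2→x4
x2→x5→x1→x3→x4
x2→x5→x1→x4
x2→x5→x1→x6→x4
x2→x5→x1→x6→x7→x3→x4
x2→x5→x1→x6→x7→x4
x2→x5→x1→x6→x7→x8→x3→x4
x2→x5→x1→x6→x8→x3→x4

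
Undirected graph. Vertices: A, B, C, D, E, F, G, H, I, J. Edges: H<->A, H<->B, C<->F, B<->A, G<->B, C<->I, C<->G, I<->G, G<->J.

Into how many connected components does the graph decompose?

3

From A: component {A, B, C, F, G, H, I, J}.
From D: component {D}.
From E: component {E}.
That's 3 components.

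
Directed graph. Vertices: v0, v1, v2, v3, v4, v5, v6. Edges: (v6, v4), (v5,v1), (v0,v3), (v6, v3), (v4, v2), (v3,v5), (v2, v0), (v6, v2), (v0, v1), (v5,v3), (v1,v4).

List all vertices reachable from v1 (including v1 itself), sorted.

v0, v1, v2, v3, v4, v5

Start at v1.
Its neighbours: v4.
Then their neighbours: v2.
Then next layer: v0.
Then next layer: v3.
Then next layer: v5.
Nothing further is reachable.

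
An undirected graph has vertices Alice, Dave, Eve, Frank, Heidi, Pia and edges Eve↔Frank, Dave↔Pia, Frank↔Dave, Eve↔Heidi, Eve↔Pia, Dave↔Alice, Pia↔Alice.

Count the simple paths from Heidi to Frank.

3

Heidi–Eve–Frank
Heidi–Eve–Pia–Alice–Dave–Frank
Heidi–Eve–Pia–Dave–Frank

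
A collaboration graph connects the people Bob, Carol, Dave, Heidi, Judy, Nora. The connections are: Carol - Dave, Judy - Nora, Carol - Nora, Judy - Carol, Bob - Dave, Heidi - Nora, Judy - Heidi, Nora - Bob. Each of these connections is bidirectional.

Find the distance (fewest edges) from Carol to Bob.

Distance 0: Carol.
Distance 1: Dave, Judy, Nora.
Distance 2: Bob, Heidi — contains Bob.

2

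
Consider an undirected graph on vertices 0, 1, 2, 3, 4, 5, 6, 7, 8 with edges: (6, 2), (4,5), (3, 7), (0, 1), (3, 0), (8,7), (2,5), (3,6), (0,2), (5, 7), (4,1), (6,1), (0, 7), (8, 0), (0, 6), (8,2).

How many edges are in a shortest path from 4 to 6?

Distance 0: 4.
Distance 1: 1, 5.
Distance 2: 0, 2, 6, 7 — contains 6.

2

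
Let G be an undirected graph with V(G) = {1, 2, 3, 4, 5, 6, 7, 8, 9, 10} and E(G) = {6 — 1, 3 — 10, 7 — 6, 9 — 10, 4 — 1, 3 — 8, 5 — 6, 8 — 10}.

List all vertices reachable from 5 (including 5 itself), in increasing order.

Start at 5.
Its neighbours: 6.
Then their neighbours: 1, 7.
Then next layer: 4.
Nothing further is reachable.

1, 4, 5, 6, 7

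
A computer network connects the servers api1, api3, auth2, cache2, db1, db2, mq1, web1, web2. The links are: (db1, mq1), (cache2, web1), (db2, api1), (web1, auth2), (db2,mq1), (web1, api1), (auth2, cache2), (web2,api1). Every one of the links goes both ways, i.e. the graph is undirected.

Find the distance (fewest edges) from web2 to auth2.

Distance 0: web2.
Distance 1: api1.
Distance 2: db2, web1.
Distance 3: auth2, cache2, mq1 — contains auth2.

3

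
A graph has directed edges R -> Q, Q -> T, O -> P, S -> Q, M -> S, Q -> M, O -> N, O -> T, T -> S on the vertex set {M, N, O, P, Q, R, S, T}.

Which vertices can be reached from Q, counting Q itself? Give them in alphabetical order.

Start at Q.
Its neighbours: M, T.
Then their neighbours: S.
Nothing further is reachable.

M, Q, S, T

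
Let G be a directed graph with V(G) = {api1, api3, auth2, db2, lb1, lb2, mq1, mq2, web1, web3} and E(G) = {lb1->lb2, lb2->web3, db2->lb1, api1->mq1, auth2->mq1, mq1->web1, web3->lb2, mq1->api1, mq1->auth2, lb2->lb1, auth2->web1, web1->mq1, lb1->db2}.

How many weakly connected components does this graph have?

From api1: component {api1, auth2, mq1, web1}.
From api3: component {api3}.
From db2: component {db2, lb1, lb2, web3}.
From mq2: component {mq2}.
That's 4 components.

4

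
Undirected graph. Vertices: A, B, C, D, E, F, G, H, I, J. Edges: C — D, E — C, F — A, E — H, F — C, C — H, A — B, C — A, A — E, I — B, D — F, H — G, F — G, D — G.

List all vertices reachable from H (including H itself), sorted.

Start at H.
Its neighbours: C, E, G.
Then their neighbours: A, D, F.
Then next layer: B.
Then next layer: I.
Nothing further is reachable.

A, B, C, D, E, F, G, H, I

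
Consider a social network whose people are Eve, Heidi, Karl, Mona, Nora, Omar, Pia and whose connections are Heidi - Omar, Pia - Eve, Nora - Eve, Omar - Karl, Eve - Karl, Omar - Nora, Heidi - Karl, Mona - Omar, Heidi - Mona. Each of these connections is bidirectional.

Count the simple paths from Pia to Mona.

7

Pia–Eve–Karl–Heidi–Mona
Pia–Eve–Karl–Heidi–Omar–Mona
Pia–Eve–Karl–Omar–Heidi–Mona
Pia–Eve–Karl–Omar–Mona
Pia–Eve–Nora–Omar–Heidi–Mona
Pia–Eve–Nora–Omar–Karl–Heidi–Mona
Pia–Eve–Nora–Omar–Mona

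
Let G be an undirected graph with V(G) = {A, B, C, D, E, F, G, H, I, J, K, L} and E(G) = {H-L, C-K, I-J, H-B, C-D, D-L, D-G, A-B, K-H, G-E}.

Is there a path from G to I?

Explore from G.
Distance 1: reach D, E.
Distance 2: reach C, L.
Distance 3: reach H, K.
Distance 4: reach B.
Distance 5: reach A.
The search is exhausted without reaching I; it lies in a different component.

No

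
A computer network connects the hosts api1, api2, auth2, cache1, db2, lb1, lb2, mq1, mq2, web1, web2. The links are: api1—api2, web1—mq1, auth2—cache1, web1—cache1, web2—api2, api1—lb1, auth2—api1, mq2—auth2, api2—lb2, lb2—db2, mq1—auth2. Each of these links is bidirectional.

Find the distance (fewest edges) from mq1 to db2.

Distance 0: mq1.
Distance 1: auth2, web1.
Distance 2: api1, cache1, mq2.
Distance 3: api2, lb1.
Distance 4: lb2, web2.
Distance 5: db2 — contains db2.

5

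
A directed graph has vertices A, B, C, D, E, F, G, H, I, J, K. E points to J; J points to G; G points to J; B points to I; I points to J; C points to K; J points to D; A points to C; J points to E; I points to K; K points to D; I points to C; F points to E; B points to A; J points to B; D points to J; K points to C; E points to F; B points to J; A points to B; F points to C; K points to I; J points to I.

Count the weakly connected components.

2

From A: component {A, B, C, D, E, F, G, I, J, K}.
From H: component {H}.
That's 2 components.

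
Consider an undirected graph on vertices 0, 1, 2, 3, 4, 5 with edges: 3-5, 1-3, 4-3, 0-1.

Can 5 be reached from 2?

2 has no edges, so nothing is reachable from it.

No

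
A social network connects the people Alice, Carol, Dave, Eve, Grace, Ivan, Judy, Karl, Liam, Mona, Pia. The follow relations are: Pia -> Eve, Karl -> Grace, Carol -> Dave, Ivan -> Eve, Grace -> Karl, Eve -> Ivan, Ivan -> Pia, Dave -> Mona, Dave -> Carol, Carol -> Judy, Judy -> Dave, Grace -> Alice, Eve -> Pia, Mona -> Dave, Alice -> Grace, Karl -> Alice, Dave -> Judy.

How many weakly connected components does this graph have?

4

From Alice: component {Alice, Grace, Karl}.
From Carol: component {Carol, Dave, Judy, Mona}.
From Eve: component {Eve, Ivan, Pia}.
From Liam: component {Liam}.
That's 4 components.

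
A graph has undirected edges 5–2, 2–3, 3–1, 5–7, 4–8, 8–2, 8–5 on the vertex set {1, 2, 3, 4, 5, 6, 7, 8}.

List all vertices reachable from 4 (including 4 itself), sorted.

Start at 4.
Its neighbours: 8.
Then their neighbours: 2, 5.
Then next layer: 3, 7.
Then next layer: 1.
Nothing further is reachable.

1, 2, 3, 4, 5, 7, 8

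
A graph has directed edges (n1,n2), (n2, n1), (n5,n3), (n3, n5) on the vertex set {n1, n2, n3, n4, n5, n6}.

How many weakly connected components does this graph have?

From n1: component {n1, n2}.
From n3: component {n3, n5}.
From n4: component {n4}.
From n6: component {n6}.
That's 4 components.

4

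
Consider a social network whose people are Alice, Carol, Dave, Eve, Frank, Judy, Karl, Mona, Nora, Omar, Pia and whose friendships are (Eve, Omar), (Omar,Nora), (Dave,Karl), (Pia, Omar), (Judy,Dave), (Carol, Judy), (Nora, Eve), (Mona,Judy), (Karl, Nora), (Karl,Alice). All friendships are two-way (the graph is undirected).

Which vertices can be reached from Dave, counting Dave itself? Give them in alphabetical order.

Alice, Carol, Dave, Eve, Judy, Karl, Mona, Nora, Omar, Pia

Start at Dave.
Its neighbours: Judy, Karl.
Then their neighbours: Alice, Carol, Mona, Nora.
Then next layer: Eve, Omar.
Then next layer: Pia.
Nothing further is reachable.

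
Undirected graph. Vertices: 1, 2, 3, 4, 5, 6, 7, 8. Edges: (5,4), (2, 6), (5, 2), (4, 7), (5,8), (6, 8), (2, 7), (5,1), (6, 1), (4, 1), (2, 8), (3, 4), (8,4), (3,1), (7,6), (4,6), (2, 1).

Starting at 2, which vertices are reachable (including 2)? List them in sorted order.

1, 2, 3, 4, 5, 6, 7, 8

Start at 2.
Its neighbours: 1, 5, 6, 7, 8.
Then their neighbours: 3, 4.
Every vertex is now reached.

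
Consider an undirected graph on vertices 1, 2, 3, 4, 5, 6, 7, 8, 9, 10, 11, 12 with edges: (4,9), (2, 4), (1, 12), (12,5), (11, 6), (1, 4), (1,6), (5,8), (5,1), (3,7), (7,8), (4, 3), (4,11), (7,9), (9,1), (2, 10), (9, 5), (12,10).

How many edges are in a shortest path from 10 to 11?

Distance 0: 10.
Distance 1: 2, 12.
Distance 2: 1, 4, 5.
Distance 3: 3, 6, 8, 9, 11 — contains 11.

3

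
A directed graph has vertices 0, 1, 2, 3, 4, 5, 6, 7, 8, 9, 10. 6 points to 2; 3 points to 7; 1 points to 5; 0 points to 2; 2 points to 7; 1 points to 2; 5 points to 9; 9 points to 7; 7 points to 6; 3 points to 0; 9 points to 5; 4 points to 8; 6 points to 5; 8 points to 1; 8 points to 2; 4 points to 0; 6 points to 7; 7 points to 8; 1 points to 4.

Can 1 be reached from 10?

No

10 has no outgoing edges, so nothing is reachable from it.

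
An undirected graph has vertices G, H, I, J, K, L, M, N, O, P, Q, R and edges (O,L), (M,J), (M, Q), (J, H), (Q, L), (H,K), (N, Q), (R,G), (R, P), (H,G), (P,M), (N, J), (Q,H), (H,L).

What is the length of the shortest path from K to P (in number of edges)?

4

Distance 0: K.
Distance 1: H.
Distance 2: G, J, L, Q.
Distance 3: M, N, O, R.
Distance 4: P — contains P.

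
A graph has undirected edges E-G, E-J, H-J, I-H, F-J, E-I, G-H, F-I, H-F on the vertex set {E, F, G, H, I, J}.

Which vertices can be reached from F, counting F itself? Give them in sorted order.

Start at F.
Its neighbours: H, I, J.
Then their neighbours: E, G.
Every vertex is now reached.

E, F, G, H, I, J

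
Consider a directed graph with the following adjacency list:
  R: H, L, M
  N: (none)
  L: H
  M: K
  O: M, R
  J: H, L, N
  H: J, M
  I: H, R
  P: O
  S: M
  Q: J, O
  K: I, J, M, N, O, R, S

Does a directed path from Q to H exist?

Yes

Explore from Q.
Distance 1: reach J, O.
Distance 2: reach H, L, M, N, R.
Found H.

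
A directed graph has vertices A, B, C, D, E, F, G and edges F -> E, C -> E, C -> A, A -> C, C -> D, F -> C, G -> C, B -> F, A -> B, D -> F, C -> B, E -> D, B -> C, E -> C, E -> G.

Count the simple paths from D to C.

3

D→F→C
D→F→E→C
D→F→E→G→C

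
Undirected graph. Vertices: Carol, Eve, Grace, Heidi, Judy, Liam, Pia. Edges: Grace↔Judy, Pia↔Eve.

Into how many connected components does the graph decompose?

From Carol: component {Carol}.
From Eve: component {Eve, Pia}.
From Grace: component {Grace, Judy}.
From Heidi: component {Heidi}.
From Liam: component {Liam}.
That's 5 components.

5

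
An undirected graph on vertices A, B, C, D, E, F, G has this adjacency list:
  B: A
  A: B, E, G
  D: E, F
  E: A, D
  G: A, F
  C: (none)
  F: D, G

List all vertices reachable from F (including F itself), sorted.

A, B, D, E, F, G

Start at F.
Its neighbours: D, G.
Then their neighbours: A, E.
Then next layer: B.
Nothing further is reachable.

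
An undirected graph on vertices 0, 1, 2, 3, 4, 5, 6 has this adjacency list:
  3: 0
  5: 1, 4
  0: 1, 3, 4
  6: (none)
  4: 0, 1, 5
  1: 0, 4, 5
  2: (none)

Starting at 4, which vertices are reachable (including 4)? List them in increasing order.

Start at 4.
Its neighbours: 0, 1, 5.
Then their neighbours: 3.
Nothing further is reachable.

0, 1, 3, 4, 5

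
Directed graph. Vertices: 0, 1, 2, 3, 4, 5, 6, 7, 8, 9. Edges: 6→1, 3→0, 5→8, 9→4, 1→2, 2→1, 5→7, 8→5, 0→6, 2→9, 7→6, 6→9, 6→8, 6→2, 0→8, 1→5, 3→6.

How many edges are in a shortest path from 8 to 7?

Distance 0: 8.
Distance 1: 5.
Distance 2: 7 — contains 7.

2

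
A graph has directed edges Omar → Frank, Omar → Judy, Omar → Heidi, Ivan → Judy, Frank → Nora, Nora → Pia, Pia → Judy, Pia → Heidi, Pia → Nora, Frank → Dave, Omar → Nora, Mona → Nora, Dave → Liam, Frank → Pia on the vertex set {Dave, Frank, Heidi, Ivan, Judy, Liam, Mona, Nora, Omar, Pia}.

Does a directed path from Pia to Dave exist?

No

Explore from Pia.
Distance 1: reach Heidi, Judy, Nora.
The search from Pia is exhausted; no directed path reaches Dave.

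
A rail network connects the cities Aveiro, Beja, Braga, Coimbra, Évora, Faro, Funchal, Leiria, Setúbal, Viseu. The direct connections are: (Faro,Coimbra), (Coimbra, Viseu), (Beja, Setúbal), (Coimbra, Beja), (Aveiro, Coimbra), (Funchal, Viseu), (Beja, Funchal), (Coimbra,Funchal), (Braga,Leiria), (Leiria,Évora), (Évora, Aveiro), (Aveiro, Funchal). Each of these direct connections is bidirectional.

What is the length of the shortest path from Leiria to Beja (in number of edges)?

4

Distance 0: Leiria.
Distance 1: Braga, Évora.
Distance 2: Aveiro.
Distance 3: Coimbra, Funchal.
Distance 4: Beja, Faro, Viseu — contains Beja.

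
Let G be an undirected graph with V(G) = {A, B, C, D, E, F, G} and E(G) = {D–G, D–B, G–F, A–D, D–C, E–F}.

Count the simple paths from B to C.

B–D–C

1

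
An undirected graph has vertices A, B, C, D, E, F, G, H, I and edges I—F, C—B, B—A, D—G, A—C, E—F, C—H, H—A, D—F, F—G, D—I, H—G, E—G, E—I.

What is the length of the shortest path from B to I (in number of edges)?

Distance 0: B.
Distance 1: A, C.
Distance 2: H.
Distance 3: G.
Distance 4: D, E, F.
Distance 5: I — contains I.

5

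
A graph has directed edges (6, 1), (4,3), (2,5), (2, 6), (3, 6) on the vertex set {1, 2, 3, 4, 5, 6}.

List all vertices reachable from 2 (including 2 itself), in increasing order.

Start at 2.
Its neighbours: 5, 6.
Then their neighbours: 1.
Nothing further is reachable.

1, 2, 5, 6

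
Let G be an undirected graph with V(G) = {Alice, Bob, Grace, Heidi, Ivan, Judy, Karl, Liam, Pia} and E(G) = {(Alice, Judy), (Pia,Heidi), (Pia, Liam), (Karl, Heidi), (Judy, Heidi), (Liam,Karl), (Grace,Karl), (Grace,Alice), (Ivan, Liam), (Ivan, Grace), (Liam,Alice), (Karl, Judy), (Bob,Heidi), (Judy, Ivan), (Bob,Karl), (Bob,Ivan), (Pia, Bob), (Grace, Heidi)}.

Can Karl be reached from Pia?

Yes

Explore from Pia.
Distance 1: reach Bob, Heidi, Liam.
Distance 2: reach Alice, Grace, Ivan, Judy, Karl.
Found Karl.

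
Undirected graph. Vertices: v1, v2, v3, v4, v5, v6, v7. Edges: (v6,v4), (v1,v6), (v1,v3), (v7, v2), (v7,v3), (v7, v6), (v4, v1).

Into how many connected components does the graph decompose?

2

From v1: component {v1, v2, v3, v4, v6, v7}.
From v5: component {v5}.
That's 2 components.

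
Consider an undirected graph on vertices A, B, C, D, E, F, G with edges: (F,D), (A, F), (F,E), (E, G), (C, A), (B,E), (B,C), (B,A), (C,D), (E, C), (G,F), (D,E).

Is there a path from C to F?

Yes

Explore from C.
Distance 1: reach A, B, D, E.
Distance 2: reach F, G.
Found F.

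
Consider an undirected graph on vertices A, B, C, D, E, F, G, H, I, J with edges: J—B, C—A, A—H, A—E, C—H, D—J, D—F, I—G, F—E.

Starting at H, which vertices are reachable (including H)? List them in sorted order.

Start at H.
Its neighbours: A, C.
Then their neighbours: E.
Then next layer: F.
Then next layer: D.
Then next layer: J.
Then next layer: B.
Nothing further is reachable.

A, B, C, D, E, F, H, J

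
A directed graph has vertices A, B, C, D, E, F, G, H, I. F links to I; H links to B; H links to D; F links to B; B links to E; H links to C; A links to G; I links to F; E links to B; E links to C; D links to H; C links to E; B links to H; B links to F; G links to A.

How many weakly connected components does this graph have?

2

From A: component {A, G}.
From B: component {B, C, D, E, F, H, I}.
That's 2 components.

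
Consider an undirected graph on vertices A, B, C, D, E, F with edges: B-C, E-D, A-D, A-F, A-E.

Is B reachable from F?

No

Explore from F.
Distance 1: reach A.
Distance 2: reach D, E.
The search is exhausted without reaching B; it lies in a different component.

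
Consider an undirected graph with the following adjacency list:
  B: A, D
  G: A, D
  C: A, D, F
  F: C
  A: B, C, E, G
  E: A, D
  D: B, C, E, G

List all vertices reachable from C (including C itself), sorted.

Start at C.
Its neighbours: A, D, F.
Then their neighbours: B, E, G.
Every vertex is now reached.

A, B, C, D, E, F, G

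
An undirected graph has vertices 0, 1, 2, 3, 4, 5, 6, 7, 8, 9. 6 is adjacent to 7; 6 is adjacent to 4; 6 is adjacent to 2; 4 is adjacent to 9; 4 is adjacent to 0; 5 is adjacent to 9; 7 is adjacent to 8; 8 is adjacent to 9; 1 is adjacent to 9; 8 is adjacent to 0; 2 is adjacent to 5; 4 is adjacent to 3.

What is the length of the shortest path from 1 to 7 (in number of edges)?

Distance 0: 1.
Distance 1: 9.
Distance 2: 4, 5, 8.
Distance 3: 0, 2, 3, 6, 7 — contains 7.

3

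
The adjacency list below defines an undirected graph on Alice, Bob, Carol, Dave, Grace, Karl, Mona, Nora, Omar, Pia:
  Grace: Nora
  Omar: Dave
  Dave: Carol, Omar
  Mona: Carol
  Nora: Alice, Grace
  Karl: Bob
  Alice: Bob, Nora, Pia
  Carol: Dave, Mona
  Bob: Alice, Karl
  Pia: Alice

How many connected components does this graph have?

2

From Alice: component {Alice, Bob, Grace, Karl, Nora, Pia}.
From Carol: component {Carol, Dave, Mona, Omar}.
That's 2 components.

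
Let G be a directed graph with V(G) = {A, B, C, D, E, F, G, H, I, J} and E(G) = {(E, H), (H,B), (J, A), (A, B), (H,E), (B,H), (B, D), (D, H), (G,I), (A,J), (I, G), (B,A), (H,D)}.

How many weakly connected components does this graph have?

From A: component {A, B, D, E, H, J}.
From C: component {C}.
From F: component {F}.
From G: component {G, I}.
That's 4 components.

4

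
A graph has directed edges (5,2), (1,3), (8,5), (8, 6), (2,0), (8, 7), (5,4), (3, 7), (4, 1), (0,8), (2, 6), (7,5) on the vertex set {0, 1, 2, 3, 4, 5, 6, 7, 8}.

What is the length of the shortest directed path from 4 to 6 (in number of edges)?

Distance 0: 4.
Distance 1: 1.
Distance 2: 3.
Distance 3: 7.
Distance 4: 5.
Distance 5: 2.
Distance 6: 0, 6 — contains 6.

6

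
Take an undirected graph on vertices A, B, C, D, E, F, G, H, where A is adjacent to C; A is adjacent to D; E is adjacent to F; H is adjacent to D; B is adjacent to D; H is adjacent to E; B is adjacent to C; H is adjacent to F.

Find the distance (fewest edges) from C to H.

Distance 0: C.
Distance 1: A, B.
Distance 2: D.
Distance 3: H — contains H.

3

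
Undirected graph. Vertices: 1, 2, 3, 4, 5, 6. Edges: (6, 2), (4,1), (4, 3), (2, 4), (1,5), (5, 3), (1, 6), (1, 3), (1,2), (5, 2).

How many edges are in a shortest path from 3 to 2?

2

Distance 0: 3.
Distance 1: 1, 4, 5.
Distance 2: 2, 6 — contains 2.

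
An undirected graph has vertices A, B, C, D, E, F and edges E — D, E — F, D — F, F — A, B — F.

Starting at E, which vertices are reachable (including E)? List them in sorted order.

Start at E.
Its neighbours: D, F.
Then their neighbours: A, B.
Nothing further is reachable.

A, B, D, E, F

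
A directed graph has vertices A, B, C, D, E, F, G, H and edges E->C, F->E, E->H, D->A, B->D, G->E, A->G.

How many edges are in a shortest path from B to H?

5

Distance 0: B.
Distance 1: D.
Distance 2: A.
Distance 3: G.
Distance 4: E.
Distance 5: C, H — contains H.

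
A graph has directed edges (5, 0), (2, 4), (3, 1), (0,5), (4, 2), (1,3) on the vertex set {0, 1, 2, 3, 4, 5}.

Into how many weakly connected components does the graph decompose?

From 0: component {0, 5}.
From 1: component {1, 3}.
From 2: component {2, 4}.
That's 3 components.

3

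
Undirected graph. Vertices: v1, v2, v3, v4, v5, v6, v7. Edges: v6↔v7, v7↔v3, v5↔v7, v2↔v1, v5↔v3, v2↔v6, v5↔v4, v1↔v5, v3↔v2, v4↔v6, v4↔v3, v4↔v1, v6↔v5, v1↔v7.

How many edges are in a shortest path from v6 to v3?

Distance 0: v6.
Distance 1: v2, v4, v5, v7.
Distance 2: v1, v3 — contains v3.

2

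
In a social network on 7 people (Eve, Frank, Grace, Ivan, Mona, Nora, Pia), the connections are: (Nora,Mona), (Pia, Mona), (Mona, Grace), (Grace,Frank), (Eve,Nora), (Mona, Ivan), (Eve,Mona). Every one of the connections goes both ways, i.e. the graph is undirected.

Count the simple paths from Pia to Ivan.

1

Pia–Mona–Ivan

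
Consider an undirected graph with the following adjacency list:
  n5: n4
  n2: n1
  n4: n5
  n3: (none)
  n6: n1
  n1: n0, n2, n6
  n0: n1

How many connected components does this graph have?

3

From n0: component {n0, n1, n2, n6}.
From n3: component {n3}.
From n4: component {n4, n5}.
That's 3 components.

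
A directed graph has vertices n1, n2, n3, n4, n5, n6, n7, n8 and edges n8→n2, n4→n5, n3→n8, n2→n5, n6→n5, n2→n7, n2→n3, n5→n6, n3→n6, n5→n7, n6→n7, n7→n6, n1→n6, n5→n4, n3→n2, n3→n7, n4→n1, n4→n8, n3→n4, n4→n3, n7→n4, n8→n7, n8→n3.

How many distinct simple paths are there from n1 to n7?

n1→n6→n5→n4→n3→n2→n7
n1→n6→n5→n4→n3→n7
n1→n6→n5→n4→n3→n8→n2→n7
n1→n6→n5→n4→n3→n8→n7
n1→n6→n5→n4→n8→n2→n3→n7
n1→n6→n5→n4→n8→n2→n7
n1→n6→n5→n4→n8→n3→n2→n7
n1→n6→n5→n4→n8→n3→n7
n1→n6→n5→n4→n8→n7
n1→n6→n5→n7
n1→n6→n7

11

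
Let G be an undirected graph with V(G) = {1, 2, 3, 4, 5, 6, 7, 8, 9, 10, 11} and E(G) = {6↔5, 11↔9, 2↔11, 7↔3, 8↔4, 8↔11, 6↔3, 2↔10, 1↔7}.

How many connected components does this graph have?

From 1: component {1, 3, 5, 6, 7}.
From 2: component {2, 4, 8, 9, 10, 11}.
That's 2 components.

2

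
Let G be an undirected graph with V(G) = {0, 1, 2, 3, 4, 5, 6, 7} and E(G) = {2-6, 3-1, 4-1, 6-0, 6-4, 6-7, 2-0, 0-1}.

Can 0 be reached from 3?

Explore from 3.
Distance 1: reach 1.
Distance 2: reach 0, 4.
Found 0.

Yes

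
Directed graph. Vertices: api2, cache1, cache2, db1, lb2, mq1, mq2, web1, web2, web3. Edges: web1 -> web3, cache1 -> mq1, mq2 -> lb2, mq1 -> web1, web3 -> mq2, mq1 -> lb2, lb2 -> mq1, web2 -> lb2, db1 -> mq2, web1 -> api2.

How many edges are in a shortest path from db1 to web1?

Distance 0: db1.
Distance 1: mq2.
Distance 2: lb2.
Distance 3: mq1.
Distance 4: web1 — contains web1.

4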